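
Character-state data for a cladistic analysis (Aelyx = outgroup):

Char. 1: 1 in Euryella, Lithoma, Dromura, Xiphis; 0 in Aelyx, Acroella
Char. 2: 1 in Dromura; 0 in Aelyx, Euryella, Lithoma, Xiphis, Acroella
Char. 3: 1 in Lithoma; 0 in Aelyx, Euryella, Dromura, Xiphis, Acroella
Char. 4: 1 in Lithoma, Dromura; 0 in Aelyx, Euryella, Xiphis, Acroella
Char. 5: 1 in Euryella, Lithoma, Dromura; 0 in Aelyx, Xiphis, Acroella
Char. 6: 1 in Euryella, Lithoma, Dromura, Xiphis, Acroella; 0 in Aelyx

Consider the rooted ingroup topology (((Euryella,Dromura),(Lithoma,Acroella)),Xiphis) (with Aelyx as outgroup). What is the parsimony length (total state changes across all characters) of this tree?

Map each character onto (((Euryella,Dromura),(Lithoma,Acroella)),Xiphis) (rooted by Aelyx) and count the minimum state changes it requires (Fitch parsimony):
Char. 1: 2; Char. 2: 1; Char. 3: 1; Char. 4: 2; Char. 5: 2; Char. 6: 1.
Total tree length = 9.

9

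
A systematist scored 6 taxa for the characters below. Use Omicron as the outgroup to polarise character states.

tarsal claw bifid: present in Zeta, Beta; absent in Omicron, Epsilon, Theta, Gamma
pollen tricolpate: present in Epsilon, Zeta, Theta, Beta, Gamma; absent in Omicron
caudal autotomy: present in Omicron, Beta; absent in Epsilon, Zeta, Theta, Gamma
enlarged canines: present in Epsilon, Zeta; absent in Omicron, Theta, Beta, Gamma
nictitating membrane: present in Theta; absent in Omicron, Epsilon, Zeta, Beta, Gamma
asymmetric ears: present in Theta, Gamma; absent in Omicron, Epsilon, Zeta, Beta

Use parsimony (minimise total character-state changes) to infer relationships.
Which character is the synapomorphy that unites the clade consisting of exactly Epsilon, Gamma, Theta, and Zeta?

Character polarity is set by the outgroup: the derived state is whichever differs from the outgroup's state, so for caudal autotomy the derived state is 'absent', and for the remaining characters it is 'present'.
tarsal claw bifid groups Beta and Zeta, which is incompatible with the clades supported by the remaining characters; treating it as convergent (homoplasy) costs fewer steps than any alternative tree.
All ingroup taxa share the derived state 'present' for pollen tricolpate; it defines the ingroup but does not resolve relationships within it.
caudal autotomy (derived state 'absent') is shared by Epsilon, Gamma, Theta, and Zeta — a synapomorphy uniting that clade.
enlarged canines (derived state 'present') is shared by Epsilon and Zeta — a synapomorphy uniting that clade.
nictitating membrane: derived state 'present' in Theta only — an autapomorphy, so it tells us nothing about relationships among taxa.
asymmetric ears: derived state 'present' in Gamma and Theta only — synapomorphy for {Gamma, Theta}.
Most parsimonious ingroup topology: (((Epsilon,Zeta),(Theta,Gamma)),Beta).
The clade {Epsilon, Gamma, Theta, Zeta} is supported by caudal autotomy: its derived state 'absent' occurs in exactly those taxa and in no other taxon (including the outgroup).

caudal autotomy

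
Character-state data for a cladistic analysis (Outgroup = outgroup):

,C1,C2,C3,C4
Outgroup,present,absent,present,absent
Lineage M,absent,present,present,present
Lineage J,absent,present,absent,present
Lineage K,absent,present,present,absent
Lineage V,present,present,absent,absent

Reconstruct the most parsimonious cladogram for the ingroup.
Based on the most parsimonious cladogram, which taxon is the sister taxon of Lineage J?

Lineage M

Character polarity is set by the outgroup: the derived state is whichever differs from the outgroup's state, so for C1, C3 the derived state is 'absent', and for the remaining characters it is 'present'.
C1 (derived state 'absent') is shared by Lineage J, Lineage K, and Lineage M — a synapomorphy uniting that clade.
C2 (derived state 'present') is shared by all ingroup taxa — unites the whole ingroup.
C3 groups Lineage J and Lineage V, which is incompatible with the clades supported by the remaining characters; treating it as convergent (homoplasy) costs fewer steps than any alternative tree.
C4 (derived state 'present') is shared by Lineage J and Lineage M — a synapomorphy uniting that clade.
Most parsimonious ingroup topology: (((Lineage M,Lineage J),Lineage K),Lineage V).
Lineage J and Lineage M form a cherry on this tree, so they are sister taxa.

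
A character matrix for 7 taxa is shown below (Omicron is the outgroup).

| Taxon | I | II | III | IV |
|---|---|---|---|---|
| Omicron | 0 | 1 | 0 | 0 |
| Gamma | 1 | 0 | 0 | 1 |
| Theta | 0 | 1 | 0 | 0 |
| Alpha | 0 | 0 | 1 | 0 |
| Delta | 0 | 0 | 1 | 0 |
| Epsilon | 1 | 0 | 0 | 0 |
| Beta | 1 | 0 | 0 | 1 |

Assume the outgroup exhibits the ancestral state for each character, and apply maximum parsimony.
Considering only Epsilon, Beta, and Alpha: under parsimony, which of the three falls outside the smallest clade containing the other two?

Character polarity is set by the outgroup: the derived state is whichever differs from the outgroup's state, so for II the derived state is '0', and for the remaining characters it is '1'.
Only Beta, Epsilon, and Gamma show the derived state '1' for I, supporting them as a clade.
II (derived state '0') is shared by Alpha, Beta, Delta, Epsilon, and Gamma — a synapomorphy uniting that clade.
III (derived state '1') is shared by Alpha and Delta — a synapomorphy uniting that clade.
Only Beta and Gamma show the derived state '1' for IV, supporting them as a clade.
Most parsimonious ingroup topology: ((((Gamma,Beta),Epsilon),(Alpha,Delta)),Theta).
Beta and Epsilon share a more recent common ancestor with each other than either does with Alpha, so Alpha is the least closely related of the three.

Alpha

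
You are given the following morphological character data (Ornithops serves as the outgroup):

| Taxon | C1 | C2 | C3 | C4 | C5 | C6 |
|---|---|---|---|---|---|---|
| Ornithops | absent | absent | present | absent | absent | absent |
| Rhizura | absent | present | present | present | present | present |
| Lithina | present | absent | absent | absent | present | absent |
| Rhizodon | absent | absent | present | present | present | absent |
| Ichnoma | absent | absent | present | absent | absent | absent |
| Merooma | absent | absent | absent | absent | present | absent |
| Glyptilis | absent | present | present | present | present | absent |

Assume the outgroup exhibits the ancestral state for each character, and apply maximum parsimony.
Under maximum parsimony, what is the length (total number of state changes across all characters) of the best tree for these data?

6

Character polarity is set by the outgroup: the derived state is whichever differs from the outgroup's state, so for C3 the derived state is 'absent', and for the remaining characters it is 'present'.
C1: derived state 'present' in Lithina only — an autapomorphy, so it tells us nothing about relationships among taxa.
C2: derived state 'present' in Glyptilis and Rhizura only — synapomorphy for {Glyptilis, Rhizura}.
C3: derived state 'absent' in Lithina and Merooma only — synapomorphy for {Lithina, Merooma}.
Only Glyptilis, Rhizodon, and Rhizura show the derived state 'present' for C4, supporting them as a clade.
C5: derived state 'present' in Glyptilis, Lithina, Merooma, Rhizodon, and Rhizura only — synapomorphy for {Glyptilis, Lithina, Merooma, Rhizodon, Rhizura}.
C6 (derived state 'present') is unique to Rhizura (autapomorphy; uninformative for grouping).
Most parsimonious ingroup topology: ((((Rhizura,Glyptilis),Rhizodon),(Lithina,Merooma)),Ichnoma).
Changes per character on this tree: C1: 1; C2: 1; C3: 1; C4: 1; C5: 1; C6: 1.
Total = 6.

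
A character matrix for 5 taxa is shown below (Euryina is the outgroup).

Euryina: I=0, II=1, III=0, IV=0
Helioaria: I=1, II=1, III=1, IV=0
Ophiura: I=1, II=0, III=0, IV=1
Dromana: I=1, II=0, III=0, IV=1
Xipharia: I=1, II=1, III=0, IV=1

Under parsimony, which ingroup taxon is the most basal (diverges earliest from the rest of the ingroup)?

Character polarity is set by the outgroup: the derived state is whichever differs from the outgroup's state, so for II the derived state is '0', and for the remaining characters it is '1'.
All ingroup taxa share the derived state '1' for I; it defines the ingroup but does not resolve relationships within it.
II: derived state '0' in Dromana and Ophiura only — synapomorphy for {Dromana, Ophiura}.
III (derived state '1') is unique to Helioaria (autapomorphy; uninformative for grouping).
IV (derived state '1') is shared by Dromana, Ophiura, and Xipharia — a synapomorphy uniting that clade.
Most parsimonious ingroup topology: (Helioaria,((Ophiura,Dromana),Xipharia)).
Helioaria is sister to the clade containing all other ingroup taxa, so it is the earliest-diverging (most basal) ingroup lineage.

Helioaria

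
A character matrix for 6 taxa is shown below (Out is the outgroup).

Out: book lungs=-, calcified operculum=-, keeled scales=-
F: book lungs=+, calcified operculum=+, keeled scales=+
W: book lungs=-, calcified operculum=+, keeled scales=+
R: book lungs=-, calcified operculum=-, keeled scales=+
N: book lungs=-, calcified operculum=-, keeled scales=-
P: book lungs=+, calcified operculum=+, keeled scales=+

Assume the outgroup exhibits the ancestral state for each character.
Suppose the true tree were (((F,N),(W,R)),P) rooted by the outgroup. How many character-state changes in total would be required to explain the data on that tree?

Map each character onto (((F,N),(W,R)),P) (rooted by Out) and count the minimum state changes it requires (Fitch parsimony):
book lungs: 2; calcified operculum: 3; keeled scales: 2.
Total tree length = 7.

7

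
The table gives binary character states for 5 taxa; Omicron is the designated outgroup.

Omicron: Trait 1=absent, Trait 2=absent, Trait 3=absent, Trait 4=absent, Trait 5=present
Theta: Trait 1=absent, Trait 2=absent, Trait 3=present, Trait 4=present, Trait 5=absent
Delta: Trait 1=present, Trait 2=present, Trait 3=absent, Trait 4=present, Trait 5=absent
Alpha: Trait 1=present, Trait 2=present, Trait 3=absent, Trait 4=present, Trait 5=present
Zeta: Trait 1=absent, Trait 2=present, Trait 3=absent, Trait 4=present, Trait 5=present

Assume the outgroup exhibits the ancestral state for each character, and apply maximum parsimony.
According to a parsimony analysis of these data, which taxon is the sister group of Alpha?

Character polarity is set by the outgroup: the derived state is whichever differs from the outgroup's state, so for Trait 5 the derived state is 'absent', and for the remaining characters it is 'present'.
Trait 1: derived state 'present' in Alpha and Delta only — synapomorphy for {Alpha, Delta}.
Only Alpha, Delta, and Zeta show the derived state 'present' for Trait 2, supporting them as a clade.
Trait 3 (derived state 'present') is unique to Theta (autapomorphy; uninformative for grouping).
All ingroup taxa share the derived state 'present' for Trait 4; it defines the ingroup but does not resolve relationships within it.
Trait 5 (state 'absent') occurs in Delta and Theta but conflicts with the nesting implied by the other characters — most parsimoniously interpreted as homoplasy.
Most parsimonious ingroup topology: (Theta,((Delta,Alpha),Zeta)).
Alpha and Delta form a cherry on this tree, so they are sister taxa.

Delta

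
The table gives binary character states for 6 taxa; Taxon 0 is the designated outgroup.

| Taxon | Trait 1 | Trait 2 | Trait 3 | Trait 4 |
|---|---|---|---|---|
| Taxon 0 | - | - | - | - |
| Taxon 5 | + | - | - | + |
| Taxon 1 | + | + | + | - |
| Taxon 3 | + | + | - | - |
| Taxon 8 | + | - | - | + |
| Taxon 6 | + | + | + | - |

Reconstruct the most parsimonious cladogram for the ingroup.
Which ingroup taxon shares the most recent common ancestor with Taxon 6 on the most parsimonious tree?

The outgroup has state '-' for every character, so '+' is the derived state throughout.
All ingroup taxa share the derived state '+' for Trait 1; it defines the ingroup but does not resolve relationships within it.
Trait 2: derived state '+' in Taxon 1, Taxon 3, and Taxon 6 only — synapomorphy for {Taxon 1, Taxon 3, Taxon 6}.
Trait 3 (derived state '+') is shared by Taxon 1 and Taxon 6 — a synapomorphy uniting that clade.
Trait 4: derived state '+' in Taxon 5 and Taxon 8 only — synapomorphy for {Taxon 5, Taxon 8}.
Most parsimonious ingroup topology: ((Taxon 5,Taxon 8),((Taxon 1,Taxon 6),Taxon 3)).
Taxon 6 and Taxon 1 form a cherry on this tree, so they are sister taxa.

Taxon 1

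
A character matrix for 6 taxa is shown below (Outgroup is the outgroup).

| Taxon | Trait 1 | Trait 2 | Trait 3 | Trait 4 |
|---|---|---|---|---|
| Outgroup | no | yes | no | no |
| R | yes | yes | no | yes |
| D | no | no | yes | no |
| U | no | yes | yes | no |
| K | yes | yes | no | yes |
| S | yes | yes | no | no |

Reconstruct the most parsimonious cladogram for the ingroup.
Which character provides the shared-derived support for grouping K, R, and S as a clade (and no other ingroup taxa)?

Trait 1

Character polarity is set by the outgroup: the derived state is whichever differs from the outgroup's state, so for Trait 2 the derived state is 'no', and for the remaining characters it is 'yes'.
Only K, R, and S show the derived state 'yes' for Trait 1, supporting them as a clade.
Trait 2: derived state 'no' in D only — an autapomorphy, so it tells us nothing about relationships among taxa.
Trait 3 (derived state 'yes') is shared by D and U — a synapomorphy uniting that clade.
Trait 4 (derived state 'yes') is shared by K and R — a synapomorphy uniting that clade.
Most parsimonious ingroup topology: (((R,K),S),(D,U)).
The clade {K, R, S} is supported by Trait 1: its derived state 'yes' occurs in exactly those taxa and in no other taxon (including the outgroup).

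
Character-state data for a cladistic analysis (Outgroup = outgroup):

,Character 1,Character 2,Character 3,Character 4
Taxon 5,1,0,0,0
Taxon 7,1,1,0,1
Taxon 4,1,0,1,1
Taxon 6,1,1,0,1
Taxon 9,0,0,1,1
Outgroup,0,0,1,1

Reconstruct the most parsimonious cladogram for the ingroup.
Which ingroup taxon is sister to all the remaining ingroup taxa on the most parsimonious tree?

Taxon 9

Character polarity is set by the outgroup: the derived state is whichever differs from the outgroup's state, so for Character 3, Character 4 the derived state is '0', and for the remaining characters it is '1'.
Character 1 (derived state '1') is shared by Taxon 4, Taxon 5, Taxon 6, and Taxon 7 — a synapomorphy uniting that clade.
Character 2: derived state '1' in Taxon 6 and Taxon 7 only — synapomorphy for {Taxon 6, Taxon 7}.
Only Taxon 5, Taxon 6, and Taxon 7 show the derived state '0' for Character 3, supporting them as a clade.
Character 4: derived state '0' in Taxon 5 only — an autapomorphy, so it tells us nothing about relationships among taxa.
Most parsimonious ingroup topology: (Taxon 9,((Taxon 5,(Taxon 6,Taxon 7)),Taxon 4)).
Taxon 9 is sister to the clade containing all other ingroup taxa, so it is the earliest-diverging (most basal) ingroup lineage.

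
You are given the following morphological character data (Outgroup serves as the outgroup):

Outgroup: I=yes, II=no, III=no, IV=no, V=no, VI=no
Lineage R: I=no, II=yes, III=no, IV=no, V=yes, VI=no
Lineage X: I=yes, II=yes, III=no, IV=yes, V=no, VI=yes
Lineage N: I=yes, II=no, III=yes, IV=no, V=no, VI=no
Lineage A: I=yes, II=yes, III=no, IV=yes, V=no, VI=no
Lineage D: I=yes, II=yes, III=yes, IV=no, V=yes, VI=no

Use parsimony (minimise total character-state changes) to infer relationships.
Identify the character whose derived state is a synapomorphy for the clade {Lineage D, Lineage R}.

V

Character polarity is set by the outgroup: the derived state is whichever differs from the outgroup's state, so for I the derived state is 'no', and for the remaining characters it is 'yes'.
I: derived state 'no' in Lineage R only — an autapomorphy, so it tells us nothing about relationships among taxa.
Only Lineage A, Lineage D, Lineage R, and Lineage X show the derived state 'yes' for II, supporting them as a clade.
III groups Lineage D and Lineage N, which is incompatible with the clades supported by the remaining characters; treating it as convergent (homoplasy) costs fewer steps than any alternative tree.
IV: derived state 'yes' in Lineage A and Lineage X only — synapomorphy for {Lineage A, Lineage X}.
V: derived state 'yes' in Lineage D and Lineage R only — synapomorphy for {Lineage D, Lineage R}.
VI: derived state 'yes' in Lineage X only — an autapomorphy, so it tells us nothing about relationships among taxa.
Most parsimonious ingroup topology: (((Lineage R,Lineage D),(Lineage X,Lineage A)),Lineage N).
The clade {Lineage D, Lineage R} is supported by V: its derived state 'yes' occurs in exactly those taxa and in no other taxon (including the outgroup).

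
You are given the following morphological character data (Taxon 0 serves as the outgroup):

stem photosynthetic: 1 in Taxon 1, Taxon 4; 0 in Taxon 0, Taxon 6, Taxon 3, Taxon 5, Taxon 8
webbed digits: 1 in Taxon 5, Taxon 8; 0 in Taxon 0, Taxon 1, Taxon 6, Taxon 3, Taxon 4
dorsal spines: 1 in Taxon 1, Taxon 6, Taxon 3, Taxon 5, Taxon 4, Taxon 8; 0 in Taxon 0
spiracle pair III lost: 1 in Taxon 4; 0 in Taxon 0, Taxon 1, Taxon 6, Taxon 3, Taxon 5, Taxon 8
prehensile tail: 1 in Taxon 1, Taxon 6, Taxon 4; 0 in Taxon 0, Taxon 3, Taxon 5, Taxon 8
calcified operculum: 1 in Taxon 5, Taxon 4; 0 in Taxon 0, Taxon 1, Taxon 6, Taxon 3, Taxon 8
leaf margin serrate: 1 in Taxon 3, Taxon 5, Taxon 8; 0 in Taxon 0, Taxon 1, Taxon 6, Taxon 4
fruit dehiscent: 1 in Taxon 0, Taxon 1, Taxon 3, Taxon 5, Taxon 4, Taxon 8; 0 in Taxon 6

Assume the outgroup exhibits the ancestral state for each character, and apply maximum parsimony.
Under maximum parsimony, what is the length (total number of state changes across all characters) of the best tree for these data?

Character polarity is set by the outgroup: the derived state is whichever differs from the outgroup's state, so for fruit dehiscent the derived state is '0', and for the remaining characters it is '1'.
stem photosynthetic (derived state '1') is shared by Taxon 1 and Taxon 4 — a synapomorphy uniting that clade.
webbed digits: derived state '1' in Taxon 5 and Taxon 8 only — synapomorphy for {Taxon 5, Taxon 8}.
All ingroup taxa share the derived state '1' for dorsal spines; it defines the ingroup but does not resolve relationships within it.
spiracle pair III lost (derived state '1') is unique to Taxon 4 (autapomorphy; uninformative for grouping).
prehensile tail (derived state '1') is shared by Taxon 1, Taxon 4, and Taxon 6 — a synapomorphy uniting that clade.
calcified operculum groups Taxon 4 and Taxon 5, which is incompatible with the clades supported by the remaining characters; treating it as convergent (homoplasy) costs fewer steps than any alternative tree.
leaf margin serrate (derived state '1') is shared by Taxon 3, Taxon 5, and Taxon 8 — a synapomorphy uniting that clade.
fruit dehiscent (derived state '0') is unique to Taxon 6 (autapomorphy; uninformative for grouping).
Most parsimonious ingroup topology: (((Taxon 1,Taxon 4),Taxon 6),(Taxon 3,(Taxon 5,Taxon 8))).
Changes per character on this tree: stem photosynthetic: 1; webbed digits: 1; dorsal spines: 1; spiracle pair III lost: 1; prehensile tail: 1; calcified operculum: 2; leaf margin serrate: 1; fruit dehiscent: 1.
Total = 9.

9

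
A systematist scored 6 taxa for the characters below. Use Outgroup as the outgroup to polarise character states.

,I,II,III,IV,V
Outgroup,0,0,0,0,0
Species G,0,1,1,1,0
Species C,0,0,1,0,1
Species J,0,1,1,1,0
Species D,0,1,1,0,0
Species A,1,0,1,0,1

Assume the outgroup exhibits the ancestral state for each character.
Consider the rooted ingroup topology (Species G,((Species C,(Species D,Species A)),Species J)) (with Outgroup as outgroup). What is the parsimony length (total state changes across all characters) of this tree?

Map each character onto (Species G,((Species C,(Species D,Species A)),Species J)) (rooted by Outgroup) and count the minimum state changes it requires (Fitch parsimony):
I: 1; II: 3; III: 1; IV: 2; V: 2.
Total tree length = 9.

9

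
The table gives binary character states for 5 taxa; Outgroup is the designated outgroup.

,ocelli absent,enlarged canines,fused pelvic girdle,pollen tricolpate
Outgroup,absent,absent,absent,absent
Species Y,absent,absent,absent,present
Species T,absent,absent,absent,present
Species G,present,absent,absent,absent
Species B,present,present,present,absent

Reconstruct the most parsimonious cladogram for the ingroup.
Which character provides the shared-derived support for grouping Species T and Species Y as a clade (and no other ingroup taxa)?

pollen tricolpate

The outgroup has state 'absent' for every character, so 'present' is the derived state throughout.
Only Species B and Species G show the derived state 'present' for ocelli absent, supporting them as a clade.
enlarged canines: derived state 'present' in Species B only — an autapomorphy, so it tells us nothing about relationships among taxa.
fused pelvic girdle: derived state 'present' in Species B only — an autapomorphy, so it tells us nothing about relationships among taxa.
pollen tricolpate (derived state 'present') is shared by Species T and Species Y — a synapomorphy uniting that clade.
Most parsimonious ingroup topology: ((Species Y,Species T),(Species G,Species B)).
The clade {Species T, Species Y} is supported by pollen tricolpate: its derived state 'present' occurs in exactly those taxa and in no other taxon (including the outgroup).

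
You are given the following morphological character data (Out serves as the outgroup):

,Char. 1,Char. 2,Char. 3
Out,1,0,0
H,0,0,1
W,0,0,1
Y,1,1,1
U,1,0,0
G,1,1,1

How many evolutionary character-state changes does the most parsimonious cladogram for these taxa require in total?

3

Character polarity is set by the outgroup: the derived state is whichever differs from the outgroup's state, so for Char. 1 the derived state is '0', and for the remaining characters it is '1'.
Char. 1: derived state '0' in H and W only — synapomorphy for {H, W}.
Char. 2 (derived state '1') is shared by G and Y — a synapomorphy uniting that clade.
Char. 3: derived state '1' in G, H, W, and Y only — synapomorphy for {G, H, W, Y}.
Most parsimonious ingroup topology: (((H,W),(Y,G)),U).
Changes per character on this tree: Char. 1: 1; Char. 2: 1; Char. 3: 1.
Total = 3.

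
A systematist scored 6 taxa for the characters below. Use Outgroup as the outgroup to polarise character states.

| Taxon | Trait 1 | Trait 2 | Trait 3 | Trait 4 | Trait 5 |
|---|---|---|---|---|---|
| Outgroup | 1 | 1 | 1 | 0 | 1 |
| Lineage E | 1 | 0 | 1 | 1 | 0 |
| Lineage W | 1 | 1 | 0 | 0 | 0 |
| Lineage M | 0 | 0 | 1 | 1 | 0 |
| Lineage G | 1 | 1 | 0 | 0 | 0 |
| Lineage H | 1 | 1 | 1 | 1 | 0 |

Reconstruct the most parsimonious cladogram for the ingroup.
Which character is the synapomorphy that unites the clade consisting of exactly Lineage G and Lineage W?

Trait 3

Character polarity is set by the outgroup: the derived state is whichever differs from the outgroup's state, so for Trait 1, Trait 2, Trait 3, Trait 5 the derived state is '0', and for the remaining characters it is '1'.
Trait 1: derived state '0' in Lineage M only — an autapomorphy, so it tells us nothing about relationships among taxa.
Trait 2 (derived state '0') is shared by Lineage E and Lineage M — a synapomorphy uniting that clade.
Only Lineage G and Lineage W show the derived state '0' for Trait 3, supporting them as a clade.
Only Lineage E, Lineage H, and Lineage M show the derived state '1' for Trait 4, supporting them as a clade.
All ingroup taxa share the derived state '0' for Trait 5; it defines the ingroup but does not resolve relationships within it.
Most parsimonious ingroup topology: (((Lineage E,Lineage M),Lineage H),(Lineage W,Lineage G)).
The clade {Lineage G, Lineage W} is supported by Trait 3: its derived state '0' occurs in exactly those taxa and in no other taxon (including the outgroup).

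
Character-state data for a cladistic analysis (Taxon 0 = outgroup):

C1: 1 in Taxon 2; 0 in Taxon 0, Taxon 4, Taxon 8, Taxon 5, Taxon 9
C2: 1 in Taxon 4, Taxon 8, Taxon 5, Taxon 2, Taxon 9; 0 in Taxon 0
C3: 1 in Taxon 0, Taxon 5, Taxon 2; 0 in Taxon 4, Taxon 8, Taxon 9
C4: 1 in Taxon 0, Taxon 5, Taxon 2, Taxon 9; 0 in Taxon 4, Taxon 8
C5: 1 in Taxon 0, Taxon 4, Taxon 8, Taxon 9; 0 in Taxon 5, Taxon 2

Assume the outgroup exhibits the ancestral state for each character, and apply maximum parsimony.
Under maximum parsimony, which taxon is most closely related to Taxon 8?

Character polarity is set by the outgroup: the derived state is whichever differs from the outgroup's state, so for C3, C4, C5 the derived state is '0', and for the remaining characters it is '1'.
C1 (derived state '1') is unique to Taxon 2 (autapomorphy; uninformative for grouping).
All ingroup taxa share the derived state '1' for C2; it defines the ingroup but does not resolve relationships within it.
C3: derived state '0' in Taxon 4, Taxon 8, and Taxon 9 only — synapomorphy for {Taxon 4, Taxon 8, Taxon 9}.
C4: derived state '0' in Taxon 4 and Taxon 8 only — synapomorphy for {Taxon 4, Taxon 8}.
C5 (derived state '0') is shared by Taxon 2 and Taxon 5 — a synapomorphy uniting that clade.
Most parsimonious ingroup topology: (((Taxon 4,Taxon 8),Taxon 9),(Taxon 5,Taxon 2)).
Taxon 8 and Taxon 4 form a cherry on this tree, so they are sister taxa.

Taxon 4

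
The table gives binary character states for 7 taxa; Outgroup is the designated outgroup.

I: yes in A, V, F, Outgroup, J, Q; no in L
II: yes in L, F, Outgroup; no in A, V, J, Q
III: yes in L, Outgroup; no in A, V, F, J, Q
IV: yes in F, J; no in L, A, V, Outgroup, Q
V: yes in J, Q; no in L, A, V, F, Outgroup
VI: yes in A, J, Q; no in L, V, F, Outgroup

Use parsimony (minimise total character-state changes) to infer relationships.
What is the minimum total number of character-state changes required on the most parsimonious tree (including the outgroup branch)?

7

Character polarity is set by the outgroup: the derived state is whichever differs from the outgroup's state, so for I, II, III the derived state is 'no', and for the remaining characters it is 'yes'.
I (derived state 'no') is unique to L (autapomorphy; uninformative for grouping).
Only A, J, Q, and V show the derived state 'no' for II, supporting them as a clade.
III (derived state 'no') is shared by A, F, J, Q, and V — a synapomorphy uniting that clade.
IV groups F and J, which is incompatible with the clades supported by the remaining characters; treating it as convergent (homoplasy) costs fewer steps than any alternative tree.
V (derived state 'yes') is shared by J and Q — a synapomorphy uniting that clade.
VI: derived state 'yes' in A, J, and Q only — synapomorphy for {A, J, Q}.
Most parsimonious ingroup topology: ((((A,(Q,J)),V),F),L).
Changes per character on this tree: I: 1; II: 1; III: 1; IV: 2; V: 1; VI: 1.
Total = 7.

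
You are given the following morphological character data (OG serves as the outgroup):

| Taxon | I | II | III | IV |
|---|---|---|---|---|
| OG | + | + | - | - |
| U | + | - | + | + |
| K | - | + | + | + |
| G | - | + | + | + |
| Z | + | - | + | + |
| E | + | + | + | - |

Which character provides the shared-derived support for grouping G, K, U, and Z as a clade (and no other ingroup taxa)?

IV

Character polarity is set by the outgroup: the derived state is whichever differs from the outgroup's state, so for I, II the derived state is '-', and for the remaining characters it is '+'.
Only G and K show the derived state '-' for I, supporting them as a clade.
II (derived state '-') is shared by U and Z — a synapomorphy uniting that clade.
All ingroup taxa share the derived state '+' for III; it defines the ingroup but does not resolve relationships within it.
IV: derived state '+' in G, K, U, and Z only — synapomorphy for {G, K, U, Z}.
Most parsimonious ingroup topology: (((U,Z),(K,G)),E).
The clade {G, K, U, Z} is supported by IV: its derived state '+' occurs in exactly those taxa and in no other taxon (including the outgroup).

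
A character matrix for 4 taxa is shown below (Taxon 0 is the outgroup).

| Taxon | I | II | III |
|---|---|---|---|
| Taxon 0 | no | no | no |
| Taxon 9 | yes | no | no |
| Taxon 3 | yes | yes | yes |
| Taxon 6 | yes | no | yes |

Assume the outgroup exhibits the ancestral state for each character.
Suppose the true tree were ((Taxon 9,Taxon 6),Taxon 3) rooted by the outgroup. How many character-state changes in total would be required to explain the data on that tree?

4

Map each character onto ((Taxon 9,Taxon 6),Taxon 3) (rooted by Taxon 0) and count the minimum state changes it requires (Fitch parsimony):
I: 1; II: 1; III: 2.
Total tree length = 4.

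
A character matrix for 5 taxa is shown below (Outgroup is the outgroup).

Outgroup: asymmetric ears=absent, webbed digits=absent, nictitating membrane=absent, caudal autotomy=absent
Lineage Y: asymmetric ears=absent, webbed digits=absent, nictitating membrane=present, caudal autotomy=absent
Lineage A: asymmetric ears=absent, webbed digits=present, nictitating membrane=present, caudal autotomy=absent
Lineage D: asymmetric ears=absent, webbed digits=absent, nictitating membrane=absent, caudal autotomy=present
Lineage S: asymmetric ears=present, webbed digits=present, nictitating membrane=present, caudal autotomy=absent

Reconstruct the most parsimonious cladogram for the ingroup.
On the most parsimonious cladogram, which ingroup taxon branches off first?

Lineage D

The outgroup has state 'absent' for every character, so 'present' is the derived state throughout.
asymmetric ears (derived state 'present') is unique to Lineage S (autapomorphy; uninformative for grouping).
webbed digits: derived state 'present' in Lineage A and Lineage S only — synapomorphy for {Lineage A, Lineage S}.
nictitating membrane (derived state 'present') is shared by Lineage A, Lineage S, and Lineage Y — a synapomorphy uniting that clade.
caudal autotomy: derived state 'present' in Lineage D only — an autapomorphy, so it tells us nothing about relationships among taxa.
Most parsimonious ingroup topology: ((Lineage Y,(Lineage A,Lineage S)),Lineage D).
Lineage D is sister to the clade containing all other ingroup taxa, so it is the earliest-diverging (most basal) ingroup lineage.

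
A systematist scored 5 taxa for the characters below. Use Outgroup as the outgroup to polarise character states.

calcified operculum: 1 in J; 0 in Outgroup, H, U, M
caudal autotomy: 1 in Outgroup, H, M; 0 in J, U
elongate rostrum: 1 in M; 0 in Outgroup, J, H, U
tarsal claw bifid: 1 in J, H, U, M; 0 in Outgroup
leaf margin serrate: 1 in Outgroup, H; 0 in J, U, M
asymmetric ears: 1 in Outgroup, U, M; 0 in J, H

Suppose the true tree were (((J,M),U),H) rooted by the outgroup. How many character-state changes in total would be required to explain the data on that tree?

Map each character onto (((J,M),U),H) (rooted by Outgroup) and count the minimum state changes it requires (Fitch parsimony):
calcified operculum: 1; caudal autotomy: 2; elongate rostrum: 1; tarsal claw bifid: 1; leaf margin serrate: 1; asymmetric ears: 2.
Total tree length = 8.

8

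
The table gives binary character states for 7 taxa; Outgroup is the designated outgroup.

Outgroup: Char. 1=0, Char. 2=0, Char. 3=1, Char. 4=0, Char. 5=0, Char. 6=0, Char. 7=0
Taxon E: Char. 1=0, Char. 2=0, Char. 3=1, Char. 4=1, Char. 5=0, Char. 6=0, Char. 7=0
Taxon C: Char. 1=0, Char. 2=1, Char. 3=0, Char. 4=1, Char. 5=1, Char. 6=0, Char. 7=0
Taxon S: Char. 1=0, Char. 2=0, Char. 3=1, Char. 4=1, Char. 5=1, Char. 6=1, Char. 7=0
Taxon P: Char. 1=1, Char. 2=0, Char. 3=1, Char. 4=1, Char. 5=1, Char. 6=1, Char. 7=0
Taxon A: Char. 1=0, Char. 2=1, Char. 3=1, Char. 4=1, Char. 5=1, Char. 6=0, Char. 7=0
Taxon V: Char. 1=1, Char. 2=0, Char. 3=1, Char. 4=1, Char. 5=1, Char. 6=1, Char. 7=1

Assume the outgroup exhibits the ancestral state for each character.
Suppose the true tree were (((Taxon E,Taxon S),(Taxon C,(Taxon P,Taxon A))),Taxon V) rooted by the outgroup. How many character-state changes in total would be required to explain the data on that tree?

12

Map each character onto (((Taxon E,Taxon S),(Taxon C,(Taxon P,Taxon A))),Taxon V) (rooted by Outgroup) and count the minimum state changes it requires (Fitch parsimony):
Char. 1: 2; Char. 2: 2; Char. 3: 1; Char. 4: 1; Char. 5: 2; Char. 6: 3; Char. 7: 1.
Total tree length = 12.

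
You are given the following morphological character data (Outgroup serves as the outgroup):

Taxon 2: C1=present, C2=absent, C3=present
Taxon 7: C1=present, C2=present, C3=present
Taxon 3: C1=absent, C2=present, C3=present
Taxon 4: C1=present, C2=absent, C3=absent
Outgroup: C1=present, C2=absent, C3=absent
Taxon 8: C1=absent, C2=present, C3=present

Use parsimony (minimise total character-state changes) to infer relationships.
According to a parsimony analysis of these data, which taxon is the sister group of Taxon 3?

Taxon 8

Character polarity is set by the outgroup: the derived state is whichever differs from the outgroup's state, so for C1 the derived state is 'absent', and for the remaining characters it is 'present'.
C1 (derived state 'absent') is shared by Taxon 3 and Taxon 8 — a synapomorphy uniting that clade.
C2 (derived state 'present') is shared by Taxon 3, Taxon 7, and Taxon 8 — a synapomorphy uniting that clade.
Only Taxon 2, Taxon 3, Taxon 7, and Taxon 8 show the derived state 'present' for C3, supporting them as a clade.
Most parsimonious ingroup topology: (((Taxon 7,(Taxon 8,Taxon 3)),Taxon 2),Taxon 4).
Taxon 3 and Taxon 8 form a cherry on this tree, so they are sister taxa.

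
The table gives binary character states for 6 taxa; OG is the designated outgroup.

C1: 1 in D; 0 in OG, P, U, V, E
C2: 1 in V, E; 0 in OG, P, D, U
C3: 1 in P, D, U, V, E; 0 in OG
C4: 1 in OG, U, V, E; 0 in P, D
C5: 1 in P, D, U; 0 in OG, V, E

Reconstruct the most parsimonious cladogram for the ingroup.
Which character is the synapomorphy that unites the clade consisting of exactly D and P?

C4

Character polarity is set by the outgroup: the derived state is whichever differs from the outgroup's state, so for C4 the derived state is '0', and for the remaining characters it is '1'.
C1: derived state '1' in D only — an autapomorphy, so it tells us nothing about relationships among taxa.
C2 (derived state '1') is shared by E and V — a synapomorphy uniting that clade.
C3 (derived state '1') is shared by all ingroup taxa — unites the whole ingroup.
C4: derived state '0' in D and P only — synapomorphy for {D, P}.
C5 (derived state '1') is shared by D, P, and U — a synapomorphy uniting that clade.
Most parsimonious ingroup topology: (((P,D),U),(V,E)).
The clade {D, P} is supported by C4: its derived state '0' occurs in exactly those taxa and in no other taxon (including the outgroup).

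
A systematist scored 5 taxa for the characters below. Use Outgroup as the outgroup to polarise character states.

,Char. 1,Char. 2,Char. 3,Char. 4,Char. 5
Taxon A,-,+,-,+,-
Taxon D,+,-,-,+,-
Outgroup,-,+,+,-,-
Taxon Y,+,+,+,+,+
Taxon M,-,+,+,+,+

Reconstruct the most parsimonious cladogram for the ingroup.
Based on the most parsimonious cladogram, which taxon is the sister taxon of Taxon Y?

Taxon M

Character polarity is set by the outgroup: the derived state is whichever differs from the outgroup's state, so for Char. 2, Char. 3 the derived state is '-', and for the remaining characters it is '+'.
Char. 1 (state '+') occurs in Taxon D and Taxon Y but conflicts with the nesting implied by the other characters — most parsimoniously interpreted as homoplasy.
Char. 2 (derived state '-') is unique to Taxon D (autapomorphy; uninformative for grouping).
Char. 3 (derived state '-') is shared by Taxon A and Taxon D — a synapomorphy uniting that clade.
All ingroup taxa share the derived state '+' for Char. 4; it defines the ingroup but does not resolve relationships within it.
Char. 5: derived state '+' in Taxon M and Taxon Y only — synapomorphy for {Taxon M, Taxon Y}.
Most parsimonious ingroup topology: ((Taxon Y,Taxon M),(Taxon D,Taxon A)).
Taxon Y and Taxon M form a cherry on this tree, so they are sister taxa.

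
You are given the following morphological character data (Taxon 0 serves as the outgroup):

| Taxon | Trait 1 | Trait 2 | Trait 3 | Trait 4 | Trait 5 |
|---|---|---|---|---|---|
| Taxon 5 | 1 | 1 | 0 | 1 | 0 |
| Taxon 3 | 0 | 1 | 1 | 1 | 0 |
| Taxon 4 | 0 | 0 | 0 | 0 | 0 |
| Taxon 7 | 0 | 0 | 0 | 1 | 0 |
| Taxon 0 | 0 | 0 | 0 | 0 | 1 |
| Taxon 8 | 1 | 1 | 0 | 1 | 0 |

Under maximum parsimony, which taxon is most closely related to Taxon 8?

Taxon 5

Character polarity is set by the outgroup: the derived state is whichever differs from the outgroup's state, so for Trait 5 the derived state is '0', and for the remaining characters it is '1'.
Trait 1: derived state '1' in Taxon 5 and Taxon 8 only — synapomorphy for {Taxon 5, Taxon 8}.
Only Taxon 3, Taxon 5, and Taxon 8 show the derived state '1' for Trait 2, supporting them as a clade.
Trait 3: derived state '1' in Taxon 3 only — an autapomorphy, so it tells us nothing about relationships among taxa.
Trait 4 (derived state '1') is shared by Taxon 3, Taxon 5, Taxon 7, and Taxon 8 — a synapomorphy uniting that clade.
Trait 5 (derived state '0') is shared by all ingroup taxa — unites the whole ingroup.
Most parsimonious ingroup topology: ((((Taxon 8,Taxon 5),Taxon 3),Taxon 7),Taxon 4).
Taxon 8 and Taxon 5 form a cherry on this tree, so they are sister taxa.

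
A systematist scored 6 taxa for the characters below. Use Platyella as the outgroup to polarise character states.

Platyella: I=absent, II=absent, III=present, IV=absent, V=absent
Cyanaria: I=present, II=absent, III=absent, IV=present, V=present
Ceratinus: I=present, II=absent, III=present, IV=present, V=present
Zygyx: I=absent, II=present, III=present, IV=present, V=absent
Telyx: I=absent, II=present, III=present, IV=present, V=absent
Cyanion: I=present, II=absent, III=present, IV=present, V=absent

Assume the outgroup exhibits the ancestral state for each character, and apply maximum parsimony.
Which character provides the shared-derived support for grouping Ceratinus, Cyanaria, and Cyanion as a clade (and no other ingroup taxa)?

I

Character polarity is set by the outgroup: the derived state is whichever differs from the outgroup's state, so for III the derived state is 'absent', and for the remaining characters it is 'present'.
Only Ceratinus, Cyanaria, and Cyanion show the derived state 'present' for I, supporting them as a clade.
II (derived state 'present') is shared by Telyx and Zygyx — a synapomorphy uniting that clade.
III: derived state 'absent' in Cyanaria only — an autapomorphy, so it tells us nothing about relationships among taxa.
All ingroup taxa share the derived state 'present' for IV; it defines the ingroup but does not resolve relationships within it.
V (derived state 'present') is shared by Ceratinus and Cyanaria — a synapomorphy uniting that clade.
Most parsimonious ingroup topology: (((Cyanaria,Ceratinus),Cyanion),(Zygyx,Telyx)).
The clade {Ceratinus, Cyanaria, Cyanion} is supported by I: its derived state 'present' occurs in exactly those taxa and in no other taxon (including the outgroup).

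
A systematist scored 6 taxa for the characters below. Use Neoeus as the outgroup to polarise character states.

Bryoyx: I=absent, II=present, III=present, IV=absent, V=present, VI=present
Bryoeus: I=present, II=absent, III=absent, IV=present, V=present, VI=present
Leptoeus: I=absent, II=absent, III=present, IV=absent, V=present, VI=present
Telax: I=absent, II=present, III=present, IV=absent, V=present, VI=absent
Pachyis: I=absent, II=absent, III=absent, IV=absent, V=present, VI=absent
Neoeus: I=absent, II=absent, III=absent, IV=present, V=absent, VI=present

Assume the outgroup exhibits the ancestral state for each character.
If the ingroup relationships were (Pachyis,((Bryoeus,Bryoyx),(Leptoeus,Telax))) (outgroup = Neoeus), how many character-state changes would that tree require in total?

Map each character onto (Pachyis,((Bryoeus,Bryoyx),(Leptoeus,Telax))) (rooted by Neoeus) and count the minimum state changes it requires (Fitch parsimony):
I: 1; II: 2; III: 2; IV: 2; V: 1; VI: 2.
Total tree length = 10.

10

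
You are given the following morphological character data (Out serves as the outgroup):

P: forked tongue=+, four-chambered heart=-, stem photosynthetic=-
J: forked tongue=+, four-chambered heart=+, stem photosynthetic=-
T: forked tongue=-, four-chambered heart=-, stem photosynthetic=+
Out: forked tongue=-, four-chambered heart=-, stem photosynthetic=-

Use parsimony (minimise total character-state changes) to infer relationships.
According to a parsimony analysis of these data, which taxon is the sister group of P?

The outgroup has state '-' for every character, so '+' is the derived state throughout.
Only J and P show the derived state '+' for forked tongue, supporting them as a clade.
four-chambered heart: derived state '+' in J only — an autapomorphy, so it tells us nothing about relationships among taxa.
stem photosynthetic: derived state '+' in T only — an autapomorphy, so it tells us nothing about relationships among taxa.
Most parsimonious ingroup topology: ((J,P),T).
P and J form a cherry on this tree, so they are sister taxa.

J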